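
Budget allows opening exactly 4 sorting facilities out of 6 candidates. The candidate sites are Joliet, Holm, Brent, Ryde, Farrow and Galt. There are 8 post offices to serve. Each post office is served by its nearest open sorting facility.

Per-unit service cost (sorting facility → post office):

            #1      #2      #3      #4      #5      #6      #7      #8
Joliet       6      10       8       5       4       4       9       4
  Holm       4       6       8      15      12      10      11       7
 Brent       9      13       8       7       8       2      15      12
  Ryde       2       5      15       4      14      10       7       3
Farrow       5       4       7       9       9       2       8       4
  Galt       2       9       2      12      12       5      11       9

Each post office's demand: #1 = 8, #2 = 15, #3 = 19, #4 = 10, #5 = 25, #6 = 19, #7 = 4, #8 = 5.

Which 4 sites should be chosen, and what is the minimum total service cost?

Choose Joliet, Ryde, Farrow and Galt; total service cost 335.

With exactly 4 open, each post office uses its cheapest among the chosen.
{Joliet, Ryde, Farrow, Galt}: #1→Ryde 2·8=16, #2→Farrow 4·15=60, #3→Galt 2·19=38, #4→Ryde 4·10=40, #5→Joliet 4·25=100, #6→Farrow 2·19=38, #7→Ryde 7·4=28, #8→Ryde 3·5=15. Service cost 335.
{Joliet, Brent, Ryde, Galt}: service cost 350
{Joliet, Holm, Farrow, Galt}: service cost 354
Among all 15 size-4 choices, {Joliet, Ryde, Farrow, Galt} is lowest.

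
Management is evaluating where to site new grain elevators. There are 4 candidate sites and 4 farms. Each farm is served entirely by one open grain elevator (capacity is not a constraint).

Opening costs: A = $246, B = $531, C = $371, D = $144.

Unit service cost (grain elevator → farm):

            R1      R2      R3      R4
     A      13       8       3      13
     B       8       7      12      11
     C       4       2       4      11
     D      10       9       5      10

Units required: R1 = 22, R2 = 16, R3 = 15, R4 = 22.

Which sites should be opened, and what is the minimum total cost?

Open C only; minimum total cost 793.

For any fixed open set, each farm goes to its cheapest open site; total = fixed + service.
{C}: R1→C 4·22=88, R2→C 2·16=32, R3→C 4·15=60, R4→C 11·22=242. Service 422; fixed 371; total 793.
{D}: R1→D 10·22=220, R2→D 9·16=144, R3→D 5·15=75, R4→D 10·22=220. Service 659; fixed 144; total 803.
{C, D}: R1→C 4·22=88, R2→C 2·16=32, R3→C 4·15=60, R4→D 10·22=220. Service 400; fixed 515; total 915.
{A, B, C, D}: service 385 + fixed 1292 = 1677
(All 15 nonempty subsets were checked; C only is lowest.)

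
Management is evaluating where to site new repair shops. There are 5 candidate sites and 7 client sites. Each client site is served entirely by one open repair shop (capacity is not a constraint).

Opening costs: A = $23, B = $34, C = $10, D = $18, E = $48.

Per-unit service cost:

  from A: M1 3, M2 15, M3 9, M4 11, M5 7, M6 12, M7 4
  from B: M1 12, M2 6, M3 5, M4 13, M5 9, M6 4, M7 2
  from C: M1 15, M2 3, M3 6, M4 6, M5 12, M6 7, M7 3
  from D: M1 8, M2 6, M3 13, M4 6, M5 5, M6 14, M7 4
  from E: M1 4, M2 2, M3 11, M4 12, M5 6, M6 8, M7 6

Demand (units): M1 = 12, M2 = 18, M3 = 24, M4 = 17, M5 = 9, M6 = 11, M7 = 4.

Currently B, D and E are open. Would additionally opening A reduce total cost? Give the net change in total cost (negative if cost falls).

No — net change +11 (cost rises by 11).

Current service cost with {B, D, E}: 403.
Adding A: each client site re-picks its cheapest; new service cost 391, saving 12.
Extra fixed cost: 23. Net change = 23 − 12 = 11.
(Totals: 503 → 514.)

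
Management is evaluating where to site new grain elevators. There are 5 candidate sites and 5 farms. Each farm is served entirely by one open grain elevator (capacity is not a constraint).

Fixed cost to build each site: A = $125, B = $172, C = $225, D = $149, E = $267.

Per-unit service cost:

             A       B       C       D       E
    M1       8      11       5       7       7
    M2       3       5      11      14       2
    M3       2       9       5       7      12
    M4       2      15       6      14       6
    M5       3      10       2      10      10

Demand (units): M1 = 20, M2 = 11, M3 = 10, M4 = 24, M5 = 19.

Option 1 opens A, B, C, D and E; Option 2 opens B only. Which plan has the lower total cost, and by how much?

Option 2 is cheaper by 79.

Option 1: {A, B, C, D, E}: M1→C 5·20=100, M2→E 2·11=22, M3→A 2·10=20, M4→A 2·24=48, M5→C 2·19=38. Service 228; fixed 938; total 1166.
Option 2: {B}: M1→B 11·20=220, M2→B 5·11=55, M3→B 9·10=90, M4→B 15·24=360, M5→B 10·19=190. Service 915; fixed 172; total 1087.
Difference: |1166 − 1087| = 79.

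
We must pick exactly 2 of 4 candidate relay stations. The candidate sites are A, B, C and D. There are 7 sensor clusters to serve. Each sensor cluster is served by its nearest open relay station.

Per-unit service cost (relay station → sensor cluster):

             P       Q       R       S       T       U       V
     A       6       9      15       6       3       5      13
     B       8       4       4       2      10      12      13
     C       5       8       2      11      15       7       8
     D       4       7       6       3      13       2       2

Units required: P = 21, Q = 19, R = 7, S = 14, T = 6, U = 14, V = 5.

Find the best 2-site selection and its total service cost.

With exactly 2 open, each sensor cluster uses its cheapest among the chosen.
{B, D}: P→D 4·21=84, Q→B 4·19=76, R→B 4·7=28, S→B 2·14=28, T→B 10·6=60, U→D 2·14=28, V→D 2·5=10. Service cost 314.
{A, D}: service cost 357
{C, D}: service cost 389
Among all 6 size-2 choices, {B, D} is lowest.

Choose B and D; total service cost 314.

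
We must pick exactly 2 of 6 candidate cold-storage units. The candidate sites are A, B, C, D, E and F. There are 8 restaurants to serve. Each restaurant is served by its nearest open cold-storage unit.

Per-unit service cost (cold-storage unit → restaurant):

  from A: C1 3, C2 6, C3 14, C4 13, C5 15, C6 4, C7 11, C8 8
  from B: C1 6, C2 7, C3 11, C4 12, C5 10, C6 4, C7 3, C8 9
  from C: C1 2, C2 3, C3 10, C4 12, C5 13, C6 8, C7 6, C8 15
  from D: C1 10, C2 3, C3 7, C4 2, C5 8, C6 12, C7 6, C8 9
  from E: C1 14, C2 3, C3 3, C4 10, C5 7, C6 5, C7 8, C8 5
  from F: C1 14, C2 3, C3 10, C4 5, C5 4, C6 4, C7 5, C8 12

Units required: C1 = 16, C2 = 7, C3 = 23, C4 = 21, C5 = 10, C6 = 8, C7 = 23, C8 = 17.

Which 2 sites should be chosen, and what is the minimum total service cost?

Choose D and E; total service cost 625.

With exactly 2 open, each restaurant uses its cheapest among the chosen.
{D, E}: C1→D 10·16=160, C2→D 3·7=21, C3→E 3·23=69, C4→D 2·21=42, C5→E 7·10=70, C6→E 5·8=40, C7→D 6·23=138, C8→E 5·17=85. Service cost 625.
{B, E}: service cost 652
{B, D}: service cost 654
Among all 15 size-2 choices, {D, E} is lowest.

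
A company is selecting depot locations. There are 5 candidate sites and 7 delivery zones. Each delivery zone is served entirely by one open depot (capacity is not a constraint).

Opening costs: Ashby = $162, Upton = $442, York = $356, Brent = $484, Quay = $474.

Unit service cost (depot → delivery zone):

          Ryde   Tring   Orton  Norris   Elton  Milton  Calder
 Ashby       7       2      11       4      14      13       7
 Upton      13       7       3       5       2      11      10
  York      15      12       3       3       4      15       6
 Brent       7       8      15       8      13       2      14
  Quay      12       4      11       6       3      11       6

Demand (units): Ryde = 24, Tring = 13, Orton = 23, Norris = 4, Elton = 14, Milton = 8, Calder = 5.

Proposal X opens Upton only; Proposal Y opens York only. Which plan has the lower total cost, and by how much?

Proposal X is cheaper by 59.

Proposal X: {Upton}: Ryde→Upton 13·24=312, Tring→Upton 7·13=91, Orton→Upton 3·23=69, Norris→Upton 5·4=20, Elton→Upton 2·14=28, Milton→Upton 11·8=88, Calder→Upton 10·5=50. Service 658; fixed 442; total 1100.
Proposal Y: {York}: Ryde→York 15·24=360, Tring→York 12·13=156, Orton→York 3·23=69, Norris→York 3·4=12, Elton→York 4·14=56, Milton→York 15·8=120, Calder→York 6·5=30. Service 803; fixed 356; total 1159.
Difference: |1100 − 1159| = 59.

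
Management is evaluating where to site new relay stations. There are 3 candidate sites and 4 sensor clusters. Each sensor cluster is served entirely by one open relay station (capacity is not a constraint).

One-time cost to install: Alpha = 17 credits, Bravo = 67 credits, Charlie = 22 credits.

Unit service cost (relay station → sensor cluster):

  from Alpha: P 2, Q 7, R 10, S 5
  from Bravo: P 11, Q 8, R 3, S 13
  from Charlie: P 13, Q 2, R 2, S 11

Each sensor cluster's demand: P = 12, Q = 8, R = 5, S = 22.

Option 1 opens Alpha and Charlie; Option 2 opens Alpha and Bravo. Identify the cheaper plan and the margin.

Option 1 is cheaper by 90.

Option 1: {Alpha, Charlie}: P→Alpha 2·12=24, Q→Charlie 2·8=16, R→Charlie 2·5=10, S→Alpha 5·22=110. Service 160; fixed 39; total 199.
Option 2: {Alpha, Bravo}: P→Alpha 2·12=24, Q→Alpha 7·8=56, R→Bravo 3·5=15, S→Alpha 5·22=110. Service 205; fixed 84; total 289.
Difference: |199 − 289| = 90.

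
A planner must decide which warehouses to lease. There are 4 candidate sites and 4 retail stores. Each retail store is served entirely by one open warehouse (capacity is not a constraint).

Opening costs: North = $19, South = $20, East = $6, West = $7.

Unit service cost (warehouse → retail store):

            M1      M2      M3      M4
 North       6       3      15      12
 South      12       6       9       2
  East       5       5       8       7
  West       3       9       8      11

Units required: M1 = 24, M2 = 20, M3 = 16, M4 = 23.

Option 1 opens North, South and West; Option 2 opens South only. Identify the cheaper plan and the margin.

Option 1 is cheaper by 266.

Option 1: {North, South, West}: M1→West 3·24=72, M2→North 3·20=60, M3→West 8·16=128, M4→South 2·23=46. Service 306; fixed 46; total 352.
Option 2: {South}: M1→South 12·24=288, M2→South 6·20=120, M3→South 9·16=144, M4→South 2·23=46. Service 598; fixed 20; total 618.
Difference: |352 − 618| = 266.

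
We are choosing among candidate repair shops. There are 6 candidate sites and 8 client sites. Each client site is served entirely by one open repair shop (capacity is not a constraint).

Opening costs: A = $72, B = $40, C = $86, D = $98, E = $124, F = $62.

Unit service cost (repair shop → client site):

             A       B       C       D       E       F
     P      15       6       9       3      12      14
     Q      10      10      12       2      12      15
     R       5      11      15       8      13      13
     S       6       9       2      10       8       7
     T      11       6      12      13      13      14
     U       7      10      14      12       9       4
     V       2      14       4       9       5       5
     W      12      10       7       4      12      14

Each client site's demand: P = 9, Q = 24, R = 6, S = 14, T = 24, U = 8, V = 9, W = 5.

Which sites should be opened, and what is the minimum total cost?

Open A, B and D; minimum total cost 637.

For any fixed open set, each client site goes to its cheapest open site; total = fixed + service.
{A, B, D}: P→D 3·9=27, Q→D 2·24=48, R→A 5·6=30, S→A 6·14=84, T→B 6·24=144, U→A 7·8=56, V→A 2·9=18, W→D 4·5=20. Service 427; fixed 210; total 637.
{B, C, D}: P→D 3·9=27, Q→D 2·24=48, R→D 8·6=48, S→C 2·14=28, T→B 6·24=144, U→B 10·8=80, V→C 4·9=36, W→D 4·5=20. Service 431; fixed 224; total 655.
{B, D, F}: service 462 + fixed 200 = 662
{A, B, C, D, E, F}: service 347 + fixed 482 = 829
No other subset beats 637.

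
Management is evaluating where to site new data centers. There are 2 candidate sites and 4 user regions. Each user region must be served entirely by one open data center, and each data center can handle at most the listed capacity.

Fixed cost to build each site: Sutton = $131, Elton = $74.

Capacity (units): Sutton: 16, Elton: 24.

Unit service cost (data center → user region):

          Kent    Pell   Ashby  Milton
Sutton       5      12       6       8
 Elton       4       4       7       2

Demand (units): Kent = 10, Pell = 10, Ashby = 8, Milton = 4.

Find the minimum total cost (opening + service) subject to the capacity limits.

Minimum total cost: 341

Open {Sutton, Elton}: Kent→Elton 4·10=40, Pell→Elton 4·10=40, Ashby→Sutton 6·8=48, Milton→Elton 2·4=8.
Loads: Sutton carries 8/16, Elton carries 24/24. Service 136; fixed 205; total 341.
Next best feasible plan costs 359.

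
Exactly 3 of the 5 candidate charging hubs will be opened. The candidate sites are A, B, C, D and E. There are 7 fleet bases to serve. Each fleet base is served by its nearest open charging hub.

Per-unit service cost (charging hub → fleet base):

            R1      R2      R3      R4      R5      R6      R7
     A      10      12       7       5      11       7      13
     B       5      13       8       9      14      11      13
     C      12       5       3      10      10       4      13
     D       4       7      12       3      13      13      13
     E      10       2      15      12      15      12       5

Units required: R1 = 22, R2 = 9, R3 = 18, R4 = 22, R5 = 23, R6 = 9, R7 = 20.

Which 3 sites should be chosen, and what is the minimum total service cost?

With exactly 3 open, each fleet base uses its cheapest among the chosen.
{C, D, E}: R1→D 4·22=88, R2→E 2·9=18, R3→C 3·18=54, R4→D 3·22=66, R5→C 10·23=230, R6→C 4·9=36, R7→E 5·20=100. Service cost 592.
{A, D, E}: service cost 714
{B, C, E}: service cost 746
Among all 10 size-3 choices, {C, D, E} is lowest.

Choose C, D and E; total service cost 592.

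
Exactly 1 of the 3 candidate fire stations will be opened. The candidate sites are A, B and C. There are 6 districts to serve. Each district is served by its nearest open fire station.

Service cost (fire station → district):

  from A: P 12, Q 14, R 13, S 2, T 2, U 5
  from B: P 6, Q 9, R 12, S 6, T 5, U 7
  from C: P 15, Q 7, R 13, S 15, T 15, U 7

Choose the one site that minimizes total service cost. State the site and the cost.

With exactly 1 open, each district uses its cheapest among the chosen.
{B}: P→B 6, Q→B 9, R→B 12, S→B 6, T→B 5, U→B 7. Service cost 45.
{A}: service cost 48
{C}: service cost 72
Among all 3 size-1 choices, {B} is lowest.

Choose B only; total service cost 45.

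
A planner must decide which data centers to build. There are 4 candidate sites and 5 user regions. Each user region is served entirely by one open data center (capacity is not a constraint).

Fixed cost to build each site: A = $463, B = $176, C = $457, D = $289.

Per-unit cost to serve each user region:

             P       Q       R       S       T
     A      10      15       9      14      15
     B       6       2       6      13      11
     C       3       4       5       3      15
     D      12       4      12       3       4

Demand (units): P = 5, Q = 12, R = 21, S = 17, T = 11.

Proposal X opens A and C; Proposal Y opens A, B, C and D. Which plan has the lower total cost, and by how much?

Proposal X is cheaper by 320.

Proposal X: {A, C}: P→C 3·5=15, Q→C 4·12=48, R→C 5·21=105, S→C 3·17=51, T→A 15·11=165. Service 384; fixed 920; total 1304.
Proposal Y: {A, B, C, D}: P→C 3·5=15, Q→B 2·12=24, R→C 5·21=105, S→C 3·17=51, T→D 4·11=44. Service 239; fixed 1385; total 1624.
Difference: |1304 − 1624| = 320.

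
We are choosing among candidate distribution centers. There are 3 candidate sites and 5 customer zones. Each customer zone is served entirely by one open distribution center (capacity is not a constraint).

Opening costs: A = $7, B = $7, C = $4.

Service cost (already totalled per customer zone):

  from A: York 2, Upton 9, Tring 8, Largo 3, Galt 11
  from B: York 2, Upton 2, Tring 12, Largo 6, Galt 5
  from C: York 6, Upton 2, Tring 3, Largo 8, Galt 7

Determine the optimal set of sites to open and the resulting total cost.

For any fixed open set, each customer zone goes to its cheapest open site; total = fixed + service.
{A, C}: York→A 2, Upton→C 2, Tring→C 3, Largo→A 3, Galt→C 7. Service 17; fixed 11; total 28.
{B, C}: York→B 2, Upton→B 2, Tring→C 3, Largo→B 6, Galt→B 5. Service 18; fixed 11; total 29.
{C}: York→C 6, Upton→C 2, Tring→C 3, Largo→C 8, Galt→C 7. Service 26; fixed 4; total 30.
{A, B, C}: service 15 + fixed 18 = 33
No other subset beats 28.

Open A and C; minimum total cost 28.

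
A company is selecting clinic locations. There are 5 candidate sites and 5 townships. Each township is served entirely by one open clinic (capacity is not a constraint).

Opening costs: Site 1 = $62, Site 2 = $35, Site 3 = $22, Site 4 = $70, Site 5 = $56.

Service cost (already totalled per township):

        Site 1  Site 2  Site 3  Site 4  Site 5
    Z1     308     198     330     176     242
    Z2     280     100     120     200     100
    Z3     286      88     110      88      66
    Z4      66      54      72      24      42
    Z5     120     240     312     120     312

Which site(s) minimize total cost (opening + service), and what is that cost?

Open Site 4 and Site 5; minimum total cost 612.

For any fixed open set, each township goes to its cheapest open site; total = fixed + service.
{Site 4, Site 5}: Z1→Site 4 176, Z2→Site 5 100, Z3→Site 5 66, Z4→Site 4 24, Z5→Site 4 120. Service 486; fixed 126; total 612.
{Site 2, Site 4}: Z1→Site 4 176, Z2→Site 2 100, Z3→Site 2 88, Z4→Site 4 24, Z5→Site 4 120. Service 508; fixed 105; total 613.
{Site 3, Site 4}: service 528 + fixed 92 = 620
{Site 1, Site 2, Site 3, Site 4, Site 5}: Z1→Site 4 176, Z2→Site 2 100, Z3→Site 5 66, Z4→Site 4 24, Z5→Site 1 120. Service 486; fixed 245; total 731.
No other subset beats 612.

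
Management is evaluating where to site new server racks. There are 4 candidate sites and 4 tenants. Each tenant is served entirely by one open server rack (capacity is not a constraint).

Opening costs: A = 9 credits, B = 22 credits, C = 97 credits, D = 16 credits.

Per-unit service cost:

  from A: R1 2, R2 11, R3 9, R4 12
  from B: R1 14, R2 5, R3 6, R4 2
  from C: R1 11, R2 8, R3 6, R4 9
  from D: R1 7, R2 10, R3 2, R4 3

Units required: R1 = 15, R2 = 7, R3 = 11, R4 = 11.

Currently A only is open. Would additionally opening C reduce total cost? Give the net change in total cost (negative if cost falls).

Current service cost with {A}: 338.
Adding C: each tenant re-picks its cheapest; new service cost 251, saving 87.
Extra fixed cost: 97. Net change = 97 − 87 = 10.
(Totals: 347 → 357.)

No — net change +10 (cost rises by 10).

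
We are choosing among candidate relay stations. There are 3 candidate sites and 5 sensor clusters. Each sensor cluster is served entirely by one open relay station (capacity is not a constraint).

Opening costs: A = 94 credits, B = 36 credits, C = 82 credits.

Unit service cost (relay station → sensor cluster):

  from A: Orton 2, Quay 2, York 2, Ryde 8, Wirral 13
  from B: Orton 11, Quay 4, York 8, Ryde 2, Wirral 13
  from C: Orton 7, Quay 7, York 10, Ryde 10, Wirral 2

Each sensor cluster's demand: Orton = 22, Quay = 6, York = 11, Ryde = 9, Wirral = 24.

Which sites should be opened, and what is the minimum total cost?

Open A, B and C; minimum total cost 356.

For any fixed open set, each sensor cluster goes to its cheapest open site; total = fixed + service.
{A, B, C}: Orton→A 2·22=44, Quay→A 2·6=12, York→A 2·11=22, Ryde→B 2·9=18, Wirral→C 2·24=48. Service 144; fixed 212; total 356.
{A, C}: service 198 + fixed 176 = 374
{B, C}: service 332 + fixed 118 = 450
{B}: service 684 + fixed 36 = 720
No other subset beats 356.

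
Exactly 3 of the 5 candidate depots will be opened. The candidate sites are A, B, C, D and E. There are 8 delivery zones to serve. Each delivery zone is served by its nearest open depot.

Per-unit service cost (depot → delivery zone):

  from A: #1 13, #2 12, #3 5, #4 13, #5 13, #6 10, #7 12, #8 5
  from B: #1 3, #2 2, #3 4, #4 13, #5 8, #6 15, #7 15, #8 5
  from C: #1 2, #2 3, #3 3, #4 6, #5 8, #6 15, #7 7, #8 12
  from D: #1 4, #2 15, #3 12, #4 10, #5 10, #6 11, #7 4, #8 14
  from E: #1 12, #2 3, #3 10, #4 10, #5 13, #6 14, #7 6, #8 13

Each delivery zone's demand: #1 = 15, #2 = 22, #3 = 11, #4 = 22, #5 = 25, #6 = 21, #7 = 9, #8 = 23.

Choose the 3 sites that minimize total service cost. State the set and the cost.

Choose B, C and D; total service cost 821.

With exactly 3 open, each delivery zone uses its cheapest among the chosen.
{B, C, D}: #1→C 2·15=30, #2→B 2·22=44, #3→C 3·11=33, #4→C 6·22=132, #5→B 8·25=200, #6→D 11·21=231, #7→D 4·9=36, #8→B 5·23=115. Service cost 821.
{A, C, D}: service cost 822
{A, B, C}: service cost 827
Among all 10 size-3 choices, {B, C, D} is lowest.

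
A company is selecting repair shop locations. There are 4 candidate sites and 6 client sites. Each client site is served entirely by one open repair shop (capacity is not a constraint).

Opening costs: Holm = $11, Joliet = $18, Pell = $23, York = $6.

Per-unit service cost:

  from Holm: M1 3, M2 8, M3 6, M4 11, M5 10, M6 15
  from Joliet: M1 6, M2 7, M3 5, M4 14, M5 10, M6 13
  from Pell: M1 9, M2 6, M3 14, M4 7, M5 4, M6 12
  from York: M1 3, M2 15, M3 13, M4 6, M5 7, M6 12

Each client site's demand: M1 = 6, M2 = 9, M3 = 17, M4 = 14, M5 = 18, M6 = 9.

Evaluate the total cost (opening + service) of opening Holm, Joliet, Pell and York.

Total cost: 479

Each client site is assigned to its cheapest site among the open ones.
{Holm, Joliet, Pell, York}: M1→Holm 3·6=18, M2→Pell 6·9=54, M3→Joliet 5·17=85, M4→York 6·14=84, M5→Pell 4·18=72, M6→Pell 12·9=108. Service 421; fixed 58; total 479.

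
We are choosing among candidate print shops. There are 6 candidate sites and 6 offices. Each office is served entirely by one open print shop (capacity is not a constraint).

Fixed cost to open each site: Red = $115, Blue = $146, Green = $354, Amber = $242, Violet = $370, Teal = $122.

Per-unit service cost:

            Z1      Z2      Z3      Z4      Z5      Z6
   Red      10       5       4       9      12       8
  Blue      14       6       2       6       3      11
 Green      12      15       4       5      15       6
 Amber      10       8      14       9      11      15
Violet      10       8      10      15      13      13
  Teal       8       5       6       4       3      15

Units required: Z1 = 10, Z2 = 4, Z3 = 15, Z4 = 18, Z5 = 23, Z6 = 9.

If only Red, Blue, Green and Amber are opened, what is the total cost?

Each office is assigned to its cheapest site among the open ones.
{Red, Blue, Green, Amber}: Z1→Red 10·10=100, Z2→Red 5·4=20, Z3→Blue 2·15=30, Z4→Green 5·18=90, Z5→Blue 3·23=69, Z6→Green 6·9=54. Service 363; fixed 857; total 1220.

Total cost: 1220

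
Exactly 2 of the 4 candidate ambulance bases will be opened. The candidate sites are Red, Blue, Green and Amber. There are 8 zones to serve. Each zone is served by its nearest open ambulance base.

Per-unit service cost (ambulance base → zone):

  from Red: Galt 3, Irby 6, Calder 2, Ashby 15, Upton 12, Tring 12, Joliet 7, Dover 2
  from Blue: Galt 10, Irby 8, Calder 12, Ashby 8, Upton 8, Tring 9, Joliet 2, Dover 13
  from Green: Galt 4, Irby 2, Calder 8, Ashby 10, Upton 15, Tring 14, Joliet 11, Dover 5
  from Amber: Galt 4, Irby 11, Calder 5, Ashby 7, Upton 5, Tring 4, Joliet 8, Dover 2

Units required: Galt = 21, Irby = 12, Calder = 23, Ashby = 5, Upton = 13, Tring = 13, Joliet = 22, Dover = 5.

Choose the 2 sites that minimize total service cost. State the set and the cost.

With exactly 2 open, each zone uses its cheapest among the chosen.
{Red, Blue}: Galt→Red 3·21=63, Irby→Red 6·12=72, Calder→Red 2·23=46, Ashby→Blue 8·5=40, Upton→Blue 8·13=104, Tring→Blue 9·13=117, Joliet→Blue 2·22=44, Dover→Red 2·5=10. Service cost 496.
{Red, Amber}: service cost 497
{Blue, Amber}: service cost 501
Among all 6 size-2 choices, {Red, Blue} is lowest.

Choose Red and Blue; total service cost 496.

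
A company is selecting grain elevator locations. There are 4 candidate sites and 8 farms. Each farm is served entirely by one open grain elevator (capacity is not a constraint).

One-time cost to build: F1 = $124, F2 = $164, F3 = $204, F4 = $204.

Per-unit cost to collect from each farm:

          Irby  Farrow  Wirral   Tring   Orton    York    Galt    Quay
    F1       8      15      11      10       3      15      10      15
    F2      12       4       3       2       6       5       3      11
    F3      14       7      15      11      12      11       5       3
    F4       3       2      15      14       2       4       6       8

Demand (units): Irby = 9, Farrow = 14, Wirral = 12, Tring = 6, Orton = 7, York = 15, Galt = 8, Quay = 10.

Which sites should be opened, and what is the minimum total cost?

For any fixed open set, each farm goes to its cheapest open site; total = fixed + service.
{F2}: Irby→F2 12·9=108, Farrow→F2 4·14=56, Wirral→F2 3·12=36, Tring→F2 2·6=12, Orton→F2 6·7=42, York→F2 5·15=75, Galt→F2 3·8=24, Quay→F2 11·10=110. Service 463; fixed 164; total 627.
{F2, F4}: service 281 + fixed 368 = 649
{F1, F2}: service 406 + fixed 288 = 694
{F1, F2, F3, F4}: service 231 + fixed 696 = 927
No other subset beats 627.

Open F2 only; minimum total cost 627.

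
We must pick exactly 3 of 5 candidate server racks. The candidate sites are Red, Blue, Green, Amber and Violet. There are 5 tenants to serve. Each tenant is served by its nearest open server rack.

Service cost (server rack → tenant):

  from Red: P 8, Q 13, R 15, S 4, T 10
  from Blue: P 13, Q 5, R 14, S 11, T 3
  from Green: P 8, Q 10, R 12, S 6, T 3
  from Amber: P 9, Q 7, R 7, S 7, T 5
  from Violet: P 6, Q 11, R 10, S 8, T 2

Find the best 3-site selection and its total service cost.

With exactly 3 open, each tenant uses its cheapest among the chosen.
{Red, Amber, Violet}: P→Violet 6, Q→Amber 7, R→Amber 7, S→Red 4, T→Violet 2. Service cost 26.
{Red, Blue, Amber}: service cost 27
{Red, Blue, Violet}: service cost 27
Among all 10 size-3 choices, {Red, Amber, Violet} is lowest.

Choose Red, Amber and Violet; total service cost 26.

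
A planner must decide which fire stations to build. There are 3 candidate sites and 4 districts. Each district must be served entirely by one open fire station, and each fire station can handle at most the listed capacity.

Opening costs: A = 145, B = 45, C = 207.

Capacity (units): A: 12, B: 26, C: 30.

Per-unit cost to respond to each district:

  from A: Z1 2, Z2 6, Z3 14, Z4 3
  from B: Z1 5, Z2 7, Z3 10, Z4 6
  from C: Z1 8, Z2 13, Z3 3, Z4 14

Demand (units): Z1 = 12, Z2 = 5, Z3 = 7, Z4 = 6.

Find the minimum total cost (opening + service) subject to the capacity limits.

Open {A, B}: Z1→A 2·12=24, Z2→B 7·5=35, Z3→B 10·7=70, Z4→B 6·6=36.
Loads: A carries 12/12, B carries 18/26. Service 165; fixed 190; total 355.
Next best feasible plan costs 368.

Minimum total cost: 355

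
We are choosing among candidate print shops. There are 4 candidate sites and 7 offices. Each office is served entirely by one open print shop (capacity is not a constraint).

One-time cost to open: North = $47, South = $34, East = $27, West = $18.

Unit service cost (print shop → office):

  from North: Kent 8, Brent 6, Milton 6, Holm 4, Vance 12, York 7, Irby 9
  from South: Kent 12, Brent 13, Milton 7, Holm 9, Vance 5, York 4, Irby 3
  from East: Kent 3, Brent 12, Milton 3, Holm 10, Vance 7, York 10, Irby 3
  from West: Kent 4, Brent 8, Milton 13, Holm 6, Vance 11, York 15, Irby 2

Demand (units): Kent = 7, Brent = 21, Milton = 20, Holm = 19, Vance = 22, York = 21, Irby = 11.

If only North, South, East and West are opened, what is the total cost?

Each office is assigned to its cheapest site among the open ones.
{North, South, East, West}: Kent→East 3·7=21, Brent→North 6·21=126, Milton→East 3·20=60, Holm→North 4·19=76, Vance→South 5·22=110, York→South 4·21=84, Irby→West 2·11=22. Service 499; fixed 126; total 625.

Total cost: 625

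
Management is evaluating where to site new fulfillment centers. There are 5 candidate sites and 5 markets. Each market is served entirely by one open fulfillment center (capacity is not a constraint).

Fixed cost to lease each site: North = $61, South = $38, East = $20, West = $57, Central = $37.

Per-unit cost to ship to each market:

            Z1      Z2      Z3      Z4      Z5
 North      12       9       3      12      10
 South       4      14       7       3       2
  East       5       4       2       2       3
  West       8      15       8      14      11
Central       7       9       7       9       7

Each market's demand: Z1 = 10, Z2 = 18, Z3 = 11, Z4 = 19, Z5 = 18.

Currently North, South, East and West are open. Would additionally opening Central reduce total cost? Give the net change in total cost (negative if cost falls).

Current service cost with {North, South, East, West}: 208.
Adding Central: each market re-picks its cheapest; new service cost 208, saving 0.
Extra fixed cost: 37. Net change = 37 − 0 = 37.
(Totals: 384 → 421.)

No — net change +37 (cost rises by 37).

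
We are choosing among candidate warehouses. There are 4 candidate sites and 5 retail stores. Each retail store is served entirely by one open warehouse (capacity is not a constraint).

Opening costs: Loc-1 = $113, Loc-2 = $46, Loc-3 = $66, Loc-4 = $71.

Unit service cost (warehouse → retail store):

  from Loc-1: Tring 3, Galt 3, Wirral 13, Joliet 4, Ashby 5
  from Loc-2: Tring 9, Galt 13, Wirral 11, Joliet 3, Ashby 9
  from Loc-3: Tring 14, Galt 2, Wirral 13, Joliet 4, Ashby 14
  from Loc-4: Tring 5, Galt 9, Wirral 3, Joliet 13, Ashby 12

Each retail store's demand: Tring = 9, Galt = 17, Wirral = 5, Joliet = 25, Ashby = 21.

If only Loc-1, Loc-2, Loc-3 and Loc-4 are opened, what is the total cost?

Each retail store is assigned to its cheapest site among the open ones.
{Loc-1, Loc-2, Loc-3, Loc-4}: Tring→Loc-1 3·9=27, Galt→Loc-3 2·17=34, Wirral→Loc-4 3·5=15, Joliet→Loc-2 3·25=75, Ashby→Loc-1 5·21=105. Service 256; fixed 296; total 552.

Total cost: 552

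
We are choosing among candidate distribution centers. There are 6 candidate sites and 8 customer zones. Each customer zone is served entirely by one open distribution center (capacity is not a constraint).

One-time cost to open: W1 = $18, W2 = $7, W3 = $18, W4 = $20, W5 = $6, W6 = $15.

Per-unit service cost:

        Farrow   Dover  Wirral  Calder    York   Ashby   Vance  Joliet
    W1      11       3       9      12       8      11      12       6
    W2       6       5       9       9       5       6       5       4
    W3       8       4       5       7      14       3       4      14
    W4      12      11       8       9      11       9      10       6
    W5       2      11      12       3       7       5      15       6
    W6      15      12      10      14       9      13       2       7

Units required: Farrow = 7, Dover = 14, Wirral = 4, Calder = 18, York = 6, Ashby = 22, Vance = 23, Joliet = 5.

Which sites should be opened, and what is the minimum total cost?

Open W2, W3, W5 and W6; minimum total cost 352.

For any fixed open set, each customer zone goes to its cheapest open site; total = fixed + service.
{W2, W3, W5, W6}: Farrow→W5 2·7=14, Dover→W3 4·14=56, Wirral→W3 5·4=20, Calder→W5 3·18=54, York→W2 5·6=30, Ashby→W3 3·22=66, Vance→W6 2·23=46, Joliet→W2 4·5=20. Service 306; fixed 46; total 352.
{W1, W2, W3, W5, W6}: Farrow→W5 2·7=14, Dover→W1 3·14=42, Wirral→W3 5·4=20, Calder→W5 3·18=54, York→W2 5·6=30, Ashby→W3 3·22=66, Vance→W6 2·23=46, Joliet→W2 4·5=20. Service 292; fixed 64; total 356.
{W3, W5, W6}: Farrow→W5 2·7=14, Dover→W3 4·14=56, Wirral→W3 5·4=20, Calder→W5 3·18=54, York→W5 7·6=42, Ashby→W3 3·22=66, Vance→W6 2·23=46, Joliet→W5 6·5=30. Service 328; fixed 39; total 367.
{W1, W2, W3, W4, W5, W6}: Farrow→W5 2·7=14, Dover→W1 3·14=42, Wirral→W3 5·4=20, Calder→W5 3·18=54, York→W2 5·6=30, Ashby→W3 3·22=66, Vance→W6 2·23=46, Joliet→W2 4·5=20. Service 292; fixed 84; total 376.
No other subset beats 352.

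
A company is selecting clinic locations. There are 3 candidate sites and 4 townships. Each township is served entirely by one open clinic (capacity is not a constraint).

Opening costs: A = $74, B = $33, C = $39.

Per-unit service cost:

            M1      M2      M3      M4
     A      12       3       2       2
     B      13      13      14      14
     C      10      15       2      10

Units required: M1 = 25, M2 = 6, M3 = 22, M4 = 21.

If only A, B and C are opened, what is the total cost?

Each township is assigned to its cheapest site among the open ones.
{A, B, C}: M1→C 10·25=250, M2→A 3·6=18, M3→A 2·22=44, M4→A 2·21=42. Service 354; fixed 146; total 500.

Total cost: 500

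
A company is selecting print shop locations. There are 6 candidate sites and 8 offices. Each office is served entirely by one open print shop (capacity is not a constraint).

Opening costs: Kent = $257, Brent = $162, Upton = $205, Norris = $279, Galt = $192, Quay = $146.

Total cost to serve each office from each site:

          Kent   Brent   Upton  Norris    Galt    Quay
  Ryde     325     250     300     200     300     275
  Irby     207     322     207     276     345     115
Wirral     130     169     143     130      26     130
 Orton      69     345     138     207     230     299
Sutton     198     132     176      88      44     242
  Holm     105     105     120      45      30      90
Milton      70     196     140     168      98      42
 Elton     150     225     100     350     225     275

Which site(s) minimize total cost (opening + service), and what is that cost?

For any fixed open set, each office goes to its cheapest open site; total = fixed + service.
{Upton, Galt, Quay}: Ryde→Quay 275, Irby→Quay 115, Wirral→Galt 26, Orton→Upton 138, Sutton→Galt 44, Holm→Galt 30, Milton→Quay 42, Elton→Upton 100. Service 770; fixed 543; total 1313.
{Galt, Quay}: service 987 + fixed 338 = 1325
{Upton, Galt}: Ryde→Upton 300, Irby→Upton 207, Wirral→Galt 26, Orton→Upton 138, Sutton→Galt 44, Holm→Galt 30, Milton→Galt 98, Elton→Upton 100. Service 943; fixed 397; total 1340.
{Kent, Brent, Upton, Norris, Galt, Quay}: service 626 + fixed 1241 = 1867
No other subset beats 1313.

Open Upton, Galt and Quay; minimum total cost 1313.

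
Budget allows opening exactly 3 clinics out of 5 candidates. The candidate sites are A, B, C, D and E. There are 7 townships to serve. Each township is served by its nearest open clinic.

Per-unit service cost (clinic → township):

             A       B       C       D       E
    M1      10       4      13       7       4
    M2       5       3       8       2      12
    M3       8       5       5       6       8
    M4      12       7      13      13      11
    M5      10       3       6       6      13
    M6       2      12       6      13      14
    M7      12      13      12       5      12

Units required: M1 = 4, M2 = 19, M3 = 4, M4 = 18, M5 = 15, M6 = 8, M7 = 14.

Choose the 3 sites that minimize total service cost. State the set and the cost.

Choose A, B and D; total service cost 331.

With exactly 3 open, each township uses its cheapest among the chosen.
{A, B, D}: M1→B 4·4=16, M2→D 2·19=38, M3→B 5·4=20, M4→B 7·18=126, M5→B 3·15=45, M6→A 2·8=16, M7→D 5·14=70. Service cost 331.
{B, C, D}: service cost 363
{B, D, E}: service cost 411
Among all 10 size-3 choices, {A, B, D} is lowest.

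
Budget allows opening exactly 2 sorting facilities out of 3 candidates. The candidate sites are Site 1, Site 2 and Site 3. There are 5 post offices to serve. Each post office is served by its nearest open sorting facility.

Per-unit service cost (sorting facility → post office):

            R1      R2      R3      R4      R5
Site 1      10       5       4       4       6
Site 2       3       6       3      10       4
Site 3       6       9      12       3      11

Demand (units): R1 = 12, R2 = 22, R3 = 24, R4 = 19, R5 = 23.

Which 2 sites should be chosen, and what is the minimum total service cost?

Choose Site 1 and Site 2; total service cost 386.

With exactly 2 open, each post office uses its cheapest among the chosen.
{Site 1, Site 2}: R1→Site 2 3·12=36, R2→Site 1 5·22=110, R3→Site 2 3·24=72, R4→Site 1 4·19=76, R5→Site 2 4·23=92. Service cost 386.
{Site 2, Site 3}: service cost 389
{Site 1, Site 3}: service cost 473
Among all 3 size-2 choices, {Site 1, Site 2} is lowest.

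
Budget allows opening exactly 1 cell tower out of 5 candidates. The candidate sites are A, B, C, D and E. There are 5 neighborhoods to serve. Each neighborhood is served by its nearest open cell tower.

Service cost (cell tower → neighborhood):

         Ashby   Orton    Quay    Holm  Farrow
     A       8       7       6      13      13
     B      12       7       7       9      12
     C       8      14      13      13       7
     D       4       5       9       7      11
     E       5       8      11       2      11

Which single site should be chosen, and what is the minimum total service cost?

With exactly 1 open, each neighborhood uses its cheapest among the chosen.
{D}: Ashby→D 4, Orton→D 5, Quay→D 9, Holm→D 7, Farrow→D 11. Service cost 36.
{E}: service cost 37
{A}: service cost 47
Among all 5 size-1 choices, {D} is lowest.

Choose D only; total service cost 36.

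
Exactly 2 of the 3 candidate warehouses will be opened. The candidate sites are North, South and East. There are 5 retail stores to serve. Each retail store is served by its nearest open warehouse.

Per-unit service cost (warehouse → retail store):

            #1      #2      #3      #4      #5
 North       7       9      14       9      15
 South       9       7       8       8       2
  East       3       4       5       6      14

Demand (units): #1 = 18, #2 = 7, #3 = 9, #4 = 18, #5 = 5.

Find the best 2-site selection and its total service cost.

With exactly 2 open, each retail store uses its cheapest among the chosen.
{South, East}: #1→East 3·18=54, #2→East 4·7=28, #3→East 5·9=45, #4→East 6·18=108, #5→South 2·5=10. Service cost 245.
{North, East}: service cost 305
{North, South}: service cost 401
Among all 3 size-2 choices, {South, East} is lowest.

Choose South and East; total service cost 245.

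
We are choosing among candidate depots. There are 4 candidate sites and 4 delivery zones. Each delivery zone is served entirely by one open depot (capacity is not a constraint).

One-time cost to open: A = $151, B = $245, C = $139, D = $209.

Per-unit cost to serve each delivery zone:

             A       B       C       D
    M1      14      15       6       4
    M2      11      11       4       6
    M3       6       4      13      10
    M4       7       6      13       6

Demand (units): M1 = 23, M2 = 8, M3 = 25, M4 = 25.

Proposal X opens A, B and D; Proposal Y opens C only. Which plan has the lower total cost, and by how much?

Proposal Y is cheaper by 36.

Proposal X: {A, B, D}: M1→D 4·23=92, M2→D 6·8=48, M3→B 4·25=100, M4→B 6·25=150. Service 390; fixed 605; total 995.
Proposal Y: {C}: M1→C 6·23=138, M2→C 4·8=32, M3→C 13·25=325, M4→C 13·25=325. Service 820; fixed 139; total 959.
Difference: |995 − 959| = 36.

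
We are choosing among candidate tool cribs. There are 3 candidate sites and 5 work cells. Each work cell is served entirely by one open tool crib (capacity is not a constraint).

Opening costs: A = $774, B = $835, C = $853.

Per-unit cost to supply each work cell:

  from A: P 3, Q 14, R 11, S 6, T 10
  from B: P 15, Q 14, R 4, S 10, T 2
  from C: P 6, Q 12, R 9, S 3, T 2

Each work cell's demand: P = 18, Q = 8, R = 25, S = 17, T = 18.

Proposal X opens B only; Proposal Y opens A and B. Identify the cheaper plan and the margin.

Proposal X is cheaper by 490.

Proposal X: {B}: P→B 15·18=270, Q→B 14·8=112, R→B 4·25=100, S→B 10·17=170, T→B 2·18=36. Service 688; fixed 835; total 1523.
Proposal Y: {A, B}: P→A 3·18=54, Q→A 14·8=112, R→B 4·25=100, S→A 6·17=102, T→B 2·18=36. Service 404; fixed 1609; total 2013.
Difference: |1523 − 2013| = 490.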